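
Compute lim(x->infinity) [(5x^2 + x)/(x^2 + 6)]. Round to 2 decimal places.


For limits at infinity with equal-degree polynomials,
we compare leading coefficients.
Numerator leading term: 5x^2
Denominator leading term: x^2
Divide both by x^2:
lim = (5 + 1/x) / (1 + 6/x^2)
As x -> infinity, the 1/x and 1/x^2 terms vanish:
= 5/1 = 5 = 5.00

5.00


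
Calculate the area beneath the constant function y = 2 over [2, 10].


The area under a constant function y = 2 is a rectangle.
Width = 10 - 2 = 8
Height = 2
Area = width * height
= 8 * 2
= 16

16


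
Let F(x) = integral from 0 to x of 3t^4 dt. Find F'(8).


By the Fundamental Theorem of Calculus (Part 1):
If F(x) = integral from 0 to x of f(t) dt, then F'(x) = f(x)
Here f(t) = 3t^4
So F'(x) = 3x^4
Evaluate at x = 8:
F'(8) = 3 * 8^4
= 3 * 4096
= 12288

12288


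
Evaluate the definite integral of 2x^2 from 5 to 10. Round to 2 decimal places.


Find the antiderivative of 2x^2:
F(x) = 2/3 * x^3
Apply the Fundamental Theorem of Calculus:
F(10) - F(5)
= 2/3 * 10^3 - 2/3 * 5^3
= 2/3 * (1000 - 125)
= 2/3 * 875
= 1750/3 ≈ 583.33

583.33


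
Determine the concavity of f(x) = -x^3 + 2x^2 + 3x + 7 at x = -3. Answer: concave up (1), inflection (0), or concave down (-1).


Concavity is determined by the sign of f''(x).
f(x) = -x^3 + 2x^2 + 3x + 7
f'(x) = -3x^2 + 4x + 3
f''(x) = -6x + 4
f''(-3) = -6 * (-3) + 4
= 18 + 4
= 22
Since f''(-3) > 0, the function is concave up (1)

1


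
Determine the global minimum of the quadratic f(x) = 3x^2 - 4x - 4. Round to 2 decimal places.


For a quadratic f(x) = ax^2 + bx + c with a > 0, the minimum is at the vertex.
Vertex x-coordinate: x = -b/(2a)
x = -(-4) / (2 * 3)
x = 4/6 = 2/3
Substitute back to find the minimum value:
f(2/3) = 3 * (2/3)^2 - 4 * (2/3) - 4
= 4/3 - 8/3 - 4
= -16/3 ≈ -5.33

-5.33


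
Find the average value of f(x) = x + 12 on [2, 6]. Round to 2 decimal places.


Average value = 1/(b-a) * integral from a to b of f(x) dx
First compute the integral of x + 12:
F(x) = (1/2)x^2 + 12x
F(6) = 1/2 * 36 + 12 * 6 = 90
F(2) = 1/2 * 4 + 12 * 2 = 26
Integral = 90 - 26 = 64
Average = 64 / (6 - 2) = 64 / 4
= 16 = 16.00

16.00


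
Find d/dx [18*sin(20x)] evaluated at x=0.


Apply the chain rule to differentiate 18*sin(20x):
d/dx [18*sin(20x)]
= 18 * cos(20x) * d/dx(20x)
= 18 * 20 * cos(20x)
= 360 * cos(20x)
Evaluate at x = 0:
= 360 * cos(0)
= 360 * 1
= 360

360


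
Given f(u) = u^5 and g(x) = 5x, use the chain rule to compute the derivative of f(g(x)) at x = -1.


Using the chain rule: (f(g(x)))' = f'(g(x)) * g'(x)
First, find g(-1):
g(-1) = 5 * (-1) + 0 = -5
Next, f'(u) = 5u^4
And g'(x) = 5
So f'(g(-1)) * g'(-1)
= 5 * (-5)^4 * 5
= 5 * 625 * 5
= 15625

15625


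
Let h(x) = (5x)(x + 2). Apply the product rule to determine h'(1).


Let u(x) = 5x and v(x) = x + 2
u'(x) = 5
v'(x) = 1
Product rule: h'(x) = u'(x)*v(x) + u(x)*v'(x)
= 5 * (x + 2) + (5x) * 1
At x = 1:
u(1) = 5 * 1 + 0 = 5
v(1) = 1 * 1 + 2 = 3
h'(1) = 5 * 3 + 5 * 1
= 15 + 5
= 20

20


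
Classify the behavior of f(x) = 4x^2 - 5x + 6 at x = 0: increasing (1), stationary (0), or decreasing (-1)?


Compute f'(x) to determine behavior:
f'(x) = 8x - 5
f'(0) = 8 * 0 - 5
= 0 - 5
= -5
Since f'(0) < 0, the function is decreasing (-1)

-1


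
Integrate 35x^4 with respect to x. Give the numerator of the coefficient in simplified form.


Apply the power rule for integration:
integral of ax^n dx = a/(n+1) * x^(n+1) + C
integral of 35x^4 dx
= 35/5 * x^5 + C
= 7 * x^5 + C
The coefficient in lowest terms is 7 = 7/1, so its numerator is 7

7


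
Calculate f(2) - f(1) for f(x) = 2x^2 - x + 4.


Net change = f(b) - f(a)
f(x) = 2x^2 - x + 4
Compute f(2):
f(2) = 2 * 2^2 - 1 * 2 + 4
= 8 - 2 + 4
= 10
Compute f(1):
f(1) = 2 * 1^2 - 1 * 1 + 4
= 2 - 1 + 4
= 5
Net change = 10 - 5 = 5

5


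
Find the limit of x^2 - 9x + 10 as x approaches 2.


Since polynomials are continuous, we use direct substitution.
lim(x->2) of x^2 - 9x + 10
= 1 * 2^2 - 9 * 2 + 10
= 4 - 18 + 10
= -4

-4


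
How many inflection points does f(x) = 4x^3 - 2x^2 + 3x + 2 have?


Inflection points occur where f''(x) = 0 and concavity changes.
f(x) = 4x^3 - 2x^2 + 3x + 2
f'(x) = 12x^2 - 4x + 3
f''(x) = 24x - 4
Set f''(x) = 0:
24x - 4 = 0
x = 4 / 24 = 1/6
Since f''(x) is linear (degree 1), it changes sign at this point.
Therefore there is exactly 1 inflection point.

1


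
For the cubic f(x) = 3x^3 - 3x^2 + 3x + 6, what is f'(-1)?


Differentiate f(x) = 3x^3 - 3x^2 + 3x + 6 term by term:
f'(x) = 9x^2 - 6x + 3
Substitute x = -1:
f'(-1) = 9 * (-1)^2 - 6 * (-1) + 3
= 9 + 6 + 3
= 18

18


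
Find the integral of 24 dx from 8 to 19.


The integral of a constant k over [a, b] equals k * (b - a).
integral from 8 to 19 of 24 dx
= 24 * (19 - 8)
= 24 * 11
= 264

264


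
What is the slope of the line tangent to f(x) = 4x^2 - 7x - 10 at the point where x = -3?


The slope of the tangent line equals f'(x) at the point.
f(x) = 4x^2 - 7x - 10
f'(x) = 8x - 7
At x = -3:
f'(-3) = 8 * (-3) - 7
= -24 - 7
= -31

-31


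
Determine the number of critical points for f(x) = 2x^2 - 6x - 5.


Find where f'(x) = 0:
f'(x) = 4x - 6
Set f'(x) = 0:
4x - 6 = 0
x = 6 / 4 = 3/2
This is a linear equation in x, so there is exactly one solution.
Number of critical points: 1

1


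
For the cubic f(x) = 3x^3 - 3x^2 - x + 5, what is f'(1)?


Differentiate f(x) = 3x^3 - 3x^2 - x + 5 term by term:
f'(x) = 9x^2 - 6x - 1
Substitute x = 1:
f'(1) = 9 * 1^2 - 6 * 1 - 1
= 9 - 6 - 1
= 2

2


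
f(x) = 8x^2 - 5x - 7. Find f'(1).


Differentiate term by term using power and sum rules:
f(x) = 8x^2 - 5x - 7
f'(x) = 16x - 5
Substitute x = 1:
f'(1) = 16 * 1 - 5
= 16 - 5
= 11

11


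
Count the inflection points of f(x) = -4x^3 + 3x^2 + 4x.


Inflection points occur where f''(x) = 0 and concavity changes.
f(x) = -4x^3 + 3x^2 + 4x
f'(x) = -12x^2 + 6x + 4
f''(x) = -24x + 6
Set f''(x) = 0:
-24x + 6 = 0
x = -6 / (-24) = 1/4
Since f''(x) is linear (degree 1), it changes sign at this point.
Therefore there is exactly 1 inflection point.

1


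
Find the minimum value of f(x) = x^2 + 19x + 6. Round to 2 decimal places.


For a quadratic f(x) = ax^2 + bx + c with a > 0, the minimum is at the vertex.
Vertex x-coordinate: x = -b/(2a)
x = -(19) / (2 * 1)
x = -19/2
Substitute back to find the minimum value:
f(-19/2) = 1 * (-19/2)^2 + 19 * (-19/2) + 6
= 361/4 - 361/2 + 6
= -337/4 = -84.25

-84.25


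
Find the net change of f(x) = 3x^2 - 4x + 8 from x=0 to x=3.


Net change = f(b) - f(a)
f(x) = 3x^2 - 4x + 8
Compute f(3):
f(3) = 3 * 3^2 - 4 * 3 + 8
= 27 - 12 + 8
= 23
Compute f(0):
f(0) = 3 * 0^2 - 4 * 0 + 8
= 0 + 0 + 8
= 8
Net change = 23 - 8 = 15

15


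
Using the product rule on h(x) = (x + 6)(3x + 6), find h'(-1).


Let u(x) = x + 6 and v(x) = 3x + 6
u'(x) = 1
v'(x) = 3
Product rule: h'(x) = u'(x)*v(x) + u(x)*v'(x)
= 1 * (3x + 6) + (x + 6) * 3
At x = -1:
u(-1) = 1 * (-1) + 6 = 5
v(-1) = 3 * (-1) + 6 = 3
h'(-1) = 1 * 3 + 5 * 3
= 3 + 15
= 18

18


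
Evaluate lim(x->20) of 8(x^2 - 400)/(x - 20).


Direct substitution gives 0/0, so we factor the numerator.
Factor: 8(x^2 - 400) = 8 * (x - 20)(x + 20)
Cancel the common factor (x - 20):
8(x^2 - 400)/(x - 20) = 8 * (x + 20)
Now substitute x = 20:
= 8 * (20 + 20) = 320

320


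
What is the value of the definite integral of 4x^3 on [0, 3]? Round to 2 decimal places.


Find the antiderivative of 4x^3:
F(x) = 4/4 * x^4
Apply the Fundamental Theorem of Calculus:
F(3) - F(0)
= 4/4 * 3^4 - 4/4 * 0^4
= 4/4 * (81 - 0)
= 4/4 * 81
= 81 = 81.00

81.00


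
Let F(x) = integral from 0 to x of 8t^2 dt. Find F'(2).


By the Fundamental Theorem of Calculus (Part 1):
If F(x) = integral from 0 to x of f(t) dt, then F'(x) = f(x)
Here f(t) = 8t^2
So F'(x) = 8x^2
Evaluate at x = 2:
F'(2) = 8 * 2^2
= 8 * 4
= 32

32


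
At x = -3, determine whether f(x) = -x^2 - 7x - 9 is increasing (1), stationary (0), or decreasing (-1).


Compute f'(x) to determine behavior:
f'(x) = -2x - 7
f'(-3) = -2 * (-3) - 7
= 6 - 7
= -1
Since f'(-3) < 0, the function is decreasing (-1)

-1


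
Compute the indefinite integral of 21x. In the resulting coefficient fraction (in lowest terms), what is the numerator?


Apply the power rule for integration:
integral of ax^n dx = a/(n+1) * x^(n+1) + C
integral of 21x dx
= 21/2 * x^2 + C
The coefficient in lowest terms is 21/2, and its numerator is 21

21


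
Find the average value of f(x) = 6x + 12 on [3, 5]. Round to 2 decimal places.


Average value = 1/(b-a) * integral from a to b of f(x) dx
First compute the integral of 6x + 12:
F(x) = 3x^2 + 12x
F(5) = 3 * 25 + 12 * 5 = 135
F(3) = 3 * 9 + 12 * 3 = 63
Integral = 135 - 63 = 72
Average = 72 / (5 - 3) = 72 / 2
= 36 = 36.00

36.00


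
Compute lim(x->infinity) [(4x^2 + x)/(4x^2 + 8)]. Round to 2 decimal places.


For limits at infinity with equal-degree polynomials,
we compare leading coefficients.
Numerator leading term: 4x^2
Denominator leading term: 4x^2
Divide both by x^2:
lim = (4 + 1/x) / (4 + 8/x^2)
As x -> infinity, the 1/x and 1/x^2 terms vanish:
= 4/4 = 1 = 1.00

1.00


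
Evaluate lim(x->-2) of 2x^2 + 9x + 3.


Since polynomials are continuous, we use direct substitution.
lim(x->-2) of 2x^2 + 9x + 3
= 2 * (-2)^2 + 9 * (-2) + 3
= 8 - 18 + 3
= -7

-7


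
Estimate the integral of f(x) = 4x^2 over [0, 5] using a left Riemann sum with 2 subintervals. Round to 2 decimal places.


Left Riemann sum uses left endpoints of each subinterval.
Interval: [0, 5], n = 2
dx = (5 - 0) / 2 = 5/2
Left endpoints: [0, 5/2]
f values: [0, 25]
Sum = dx * (sum of f values)
= 5/2 * 25
= 125/2 = 62.50

62.50


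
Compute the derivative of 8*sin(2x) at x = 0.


Apply the chain rule to differentiate 8*sin(2x):
d/dx [8*sin(2x)]
= 8 * cos(2x) * d/dx(2x)
= 8 * 2 * cos(2x)
= 16 * cos(2x)
Evaluate at x = 0:
= 16 * cos(0)
= 16 * 1
= 16

16


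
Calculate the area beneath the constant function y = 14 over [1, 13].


The area under a constant function y = 14 is a rectangle.
Width = 13 - 1 = 12
Height = 14
Area = width * height
= 12 * 14
= 168

168


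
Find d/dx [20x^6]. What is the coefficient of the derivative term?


We apply the power rule: d/dx [ax^n] = a*n * x^(n-1)
d/dx [20x^6]
= 20 * 6 * x^(6-1)
= 120x^5
The coefficient is 120

120


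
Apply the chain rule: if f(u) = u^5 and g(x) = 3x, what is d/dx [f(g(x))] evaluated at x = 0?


Using the chain rule: (f(g(x)))' = f'(g(x)) * g'(x)
First, find g(0):
g(0) = 3 * 0 + 0 = 0
Next, f'(u) = 5u^4
And g'(x) = 3
So f'(g(0)) * g'(0)
= 5 * 0^4 * 3
= 5 * 0 * 3
= 0

0


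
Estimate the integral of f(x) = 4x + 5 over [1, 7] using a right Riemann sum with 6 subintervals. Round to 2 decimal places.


Right Riemann sum uses right endpoints of each subinterval.
Interval: [1, 7], n = 6
dx = (7 - 1) / 6 = 1
Right endpoints: [2, 3, 4, 5, 6, 7]
f values: [13, 17, 21, 25, 29, 33]
Sum = dx * (sum of f values)
= 1 * 138
= 138 = 138.00

138.00


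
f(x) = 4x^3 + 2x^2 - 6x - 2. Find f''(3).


First derivative:
f'(x) = 12x^2 + 4x - 6
Second derivative:
f''(x) = 24x + 4
Substitute x = 3:
f''(3) = 24 * 3 + 4
= 72 + 4
= 76

76


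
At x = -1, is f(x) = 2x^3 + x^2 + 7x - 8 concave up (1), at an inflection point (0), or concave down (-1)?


Concavity is determined by the sign of f''(x).
f(x) = 2x^3 + x^2 + 7x - 8
f'(x) = 6x^2 + 2x + 7
f''(x) = 12x + 2
f''(-1) = 12 * (-1) + 2
= -12 + 2
= -10
Since f''(-1) < 0, the function is concave down (-1)

-1


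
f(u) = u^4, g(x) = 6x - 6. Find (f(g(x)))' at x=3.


Using the chain rule: (f(g(x)))' = f'(g(x)) * g'(x)
First, find g(3):
g(3) = 6 * 3 - 6 = 12
Next, f'(u) = 4u^3
And g'(x) = 6
So f'(g(3)) * g'(3)
= 4 * 12^3 * 6
= 4 * 1728 * 6
= 41472

41472


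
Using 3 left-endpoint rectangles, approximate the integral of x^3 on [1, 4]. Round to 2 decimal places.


Left Riemann sum uses left endpoints of each subinterval.
Interval: [1, 4], n = 3
dx = (4 - 1) / 3 = 1
Left endpoints: [1, 2, 3]
f values: [1, 8, 27]
Sum = dx * (sum of f values)
= 1 * 36
= 36 = 36.00

36.00


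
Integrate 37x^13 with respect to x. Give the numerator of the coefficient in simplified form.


Apply the power rule for integration:
integral of ax^n dx = a/(n+1) * x^(n+1) + C
integral of 37x^13 dx
= 37/14 * x^14 + C
The coefficient in lowest terms is 37/14, and its numerator is 37

37


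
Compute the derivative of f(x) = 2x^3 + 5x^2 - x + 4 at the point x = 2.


Differentiate f(x) = 2x^3 + 5x^2 - x + 4 term by term:
f'(x) = 6x^2 + 10x - 1
Substitute x = 2:
f'(2) = 6 * 2^2 + 10 * 2 - 1
= 24 + 20 - 1
= 43

43


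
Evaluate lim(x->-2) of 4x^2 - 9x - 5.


Since polynomials are continuous, we use direct substitution.
lim(x->-2) of 4x^2 - 9x - 5
= 4 * (-2)^2 - 9 * (-2) - 5
= 16 + 18 - 5
= 29

29


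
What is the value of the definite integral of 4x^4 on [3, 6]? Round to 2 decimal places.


Find the antiderivative of 4x^4:
F(x) = 4/5 * x^5
Apply the Fundamental Theorem of Calculus:
F(6) - F(3)
= 4/5 * 6^5 - 4/5 * 3^5
= 4/5 * (7776 - 243)
= 4/5 * 7533
= 30132/5 = 6026.40

6026.40


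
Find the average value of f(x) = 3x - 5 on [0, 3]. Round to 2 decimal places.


Average value = 1/(b-a) * integral from a to b of f(x) dx
First compute the integral of 3x - 5:
F(x) = (3/2)x^2 - 5x
F(3) = 3/2 * 9 - 5 * 3 = -3/2
F(0) = 3/2 * 0 - 5 * 0 = 0
Integral = -3/2 - 0 = -3/2
Average = (-3/2) / (3 - 0) = (-3/2) / 3
= -1/2 = -0.50

-0.50


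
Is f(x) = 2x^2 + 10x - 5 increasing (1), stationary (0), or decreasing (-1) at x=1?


Compute f'(x) to determine behavior:
f'(x) = 4x + 10
f'(1) = 4 * 1 + 10
= 4 + 10
= 14
Since f'(1) > 0, the function is increasing (1)

1


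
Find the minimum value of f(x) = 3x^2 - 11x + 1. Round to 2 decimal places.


For a quadratic f(x) = ax^2 + bx + c with a > 0, the minimum is at the vertex.
Vertex x-coordinate: x = -b/(2a)
x = -(-11) / (2 * 3)
x = 11/6
Substitute back to find the minimum value:
f(11/6) = 3 * (11/6)^2 - 11 * (11/6) + 1
= 121/12 - 121/6 + 1
= -109/12 ≈ -9.08

-9.08


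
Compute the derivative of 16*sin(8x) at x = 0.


Apply the chain rule to differentiate 16*sin(8x):
d/dx [16*sin(8x)]
= 16 * cos(8x) * d/dx(8x)
= 16 * 8 * cos(8x)
= 128 * cos(8x)
Evaluate at x = 0:
= 128 * cos(0)
= 128 * 1
= 128

128


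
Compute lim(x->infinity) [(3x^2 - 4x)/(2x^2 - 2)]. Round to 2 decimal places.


For limits at infinity with equal-degree polynomials,
we compare leading coefficients.
Numerator leading term: 3x^2
Denominator leading term: 2x^2
Divide both by x^2:
lim = (3 - 4/x) / (2 - 2/x^2)
As x -> infinity, the 1/x and 1/x^2 terms vanish:
= 3/2 = 1.50

1.50


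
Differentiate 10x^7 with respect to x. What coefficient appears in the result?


We apply the power rule: d/dx [ax^n] = a*n * x^(n-1)
d/dx [10x^7]
= 10 * 7 * x^(7-1)
= 70x^6
The coefficient is 70

70


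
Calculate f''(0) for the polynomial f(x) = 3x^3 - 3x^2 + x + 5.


First derivative:
f'(x) = 9x^2 - 6x + 1
Second derivative:
f''(x) = 18x - 6
Substitute x = 0:
f''(0) = 18 * 0 - 6
= 0 - 6
= -6

-6


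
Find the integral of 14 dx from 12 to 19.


The integral of a constant k over [a, b] equals k * (b - a).
integral from 12 to 19 of 14 dx
= 14 * (19 - 12)
= 14 * 7
= 98

98


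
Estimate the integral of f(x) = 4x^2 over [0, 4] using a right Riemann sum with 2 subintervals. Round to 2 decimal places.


Right Riemann sum uses right endpoints of each subinterval.
Interval: [0, 4], n = 2
dx = (4 - 0) / 2 = 2
Right endpoints: [2, 4]
f values: [16, 64]
Sum = dx * (sum of f values)
= 2 * 80
= 160 = 160.00

160.00


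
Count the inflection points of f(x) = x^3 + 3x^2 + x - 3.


Inflection points occur where f''(x) = 0 and concavity changes.
f(x) = x^3 + 3x^2 + x - 3
f'(x) = 3x^2 + 6x + 1
f''(x) = 6x + 6
Set f''(x) = 0:
6x + 6 = 0
x = -6 / 6 = -1
Since f''(x) is linear (degree 1), it changes sign at this point.
Therefore there is exactly 1 inflection point.

1


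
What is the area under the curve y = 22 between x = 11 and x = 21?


The area under a constant function y = 22 is a rectangle.
Width = 21 - 11 = 10
Height = 22
Area = width * height
= 10 * 22
= 220

220


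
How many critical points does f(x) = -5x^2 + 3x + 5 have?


Find where f'(x) = 0:
f'(x) = -10x + 3
Set f'(x) = 0:
-10x + 3 = 0
x = -3 / (-10) = 3/10
This is a linear equation in x, so there is exactly one solution.
Number of critical points: 1

1


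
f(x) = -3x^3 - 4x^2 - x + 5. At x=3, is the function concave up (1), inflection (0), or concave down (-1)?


Concavity is determined by the sign of f''(x).
f(x) = -3x^3 - 4x^2 - x + 5
f'(x) = -9x^2 - 8x - 1
f''(x) = -18x - 8
f''(3) = -18 * 3 - 8
= -54 - 8
= -62
Since f''(3) < 0, the function is concave down (-1)

-1


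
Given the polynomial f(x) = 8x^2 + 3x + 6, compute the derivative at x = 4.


Differentiate term by term using power and sum rules:
f(x) = 8x^2 + 3x + 6
f'(x) = 16x + 3
Substitute x = 4:
f'(4) = 16 * 4 + 3
= 64 + 3
= 67

67


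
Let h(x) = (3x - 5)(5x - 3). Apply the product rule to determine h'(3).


Let u(x) = 3x - 5 and v(x) = 5x - 3
u'(x) = 3
v'(x) = 5
Product rule: h'(x) = u'(x)*v(x) + u(x)*v'(x)
= 3 * (5x - 3) + (3x - 5) * 5
At x = 3:
u(3) = 3 * 3 - 5 = 4
v(3) = 5 * 3 - 3 = 12
h'(3) = 3 * 12 + 4 * 5
= 36 + 20
= 56

56


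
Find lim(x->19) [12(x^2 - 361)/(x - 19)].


Direct substitution gives 0/0, so we factor the numerator.
Factor: 12(x^2 - 361) = 12 * (x - 19)(x + 19)
Cancel the common factor (x - 19):
12(x^2 - 361)/(x - 19) = 12 * (x + 19)
Now substitute x = 19:
= 12 * (19 + 19) = 456

456


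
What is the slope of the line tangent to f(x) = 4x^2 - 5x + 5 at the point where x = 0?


The slope of the tangent line equals f'(x) at the point.
f(x) = 4x^2 - 5x + 5
f'(x) = 8x - 5
At x = 0:
f'(0) = 8 * 0 - 5
= 0 - 5
= -5

-5


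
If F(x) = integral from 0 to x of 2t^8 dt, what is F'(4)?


By the Fundamental Theorem of Calculus (Part 1):
If F(x) = integral from 0 to x of f(t) dt, then F'(x) = f(x)
Here f(t) = 2t^8
So F'(x) = 2x^8
Evaluate at x = 4:
F'(4) = 2 * 4^8
= 2 * 65536
= 131072

131072


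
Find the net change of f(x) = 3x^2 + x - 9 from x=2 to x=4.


Net change = f(b) - f(a)
f(x) = 3x^2 + x - 9
Compute f(4):
f(4) = 3 * 4^2 + 1 * 4 - 9
= 48 + 4 - 9
= 43
Compute f(2):
f(2) = 3 * 2^2 + 1 * 2 - 9
= 12 + 2 - 9
= 5
Net change = 43 - 5 = 38

38


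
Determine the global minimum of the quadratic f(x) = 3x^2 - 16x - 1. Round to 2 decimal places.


For a quadratic f(x) = ax^2 + bx + c with a > 0, the minimum is at the vertex.
Vertex x-coordinate: x = -b/(2a)
x = -(-16) / (2 * 3)
x = 16/6 = 8/3
Substitute back to find the minimum value:
f(8/3) = 3 * (8/3)^2 - 16 * (8/3) - 1
= 64/3 - 128/3 - 1
= -67/3 ≈ -22.33

-22.33


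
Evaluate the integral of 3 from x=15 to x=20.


The integral of a constant k over [a, b] equals k * (b - a).
integral from 15 to 20 of 3 dx
= 3 * (20 - 15)
= 3 * 5
= 15

15


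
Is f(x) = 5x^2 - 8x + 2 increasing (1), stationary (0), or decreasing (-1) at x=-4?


Compute f'(x) to determine behavior:
f'(x) = 10x - 8
f'(-4) = 10 * (-4) - 8
= -40 - 8
= -48
Since f'(-4) < 0, the function is decreasing (-1)

-1


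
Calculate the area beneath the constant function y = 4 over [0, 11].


The area under a constant function y = 4 is a rectangle.
Width = 11 - 0 = 11
Height = 4
Area = width * height
= 11 * 4
= 44

44


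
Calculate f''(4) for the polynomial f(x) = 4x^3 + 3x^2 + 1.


First derivative:
f'(x) = 12x^2 + 6x
Second derivative:
f''(x) = 24x + 6
Substitute x = 4:
f''(4) = 24 * 4 + 6
= 96 + 6
= 102

102


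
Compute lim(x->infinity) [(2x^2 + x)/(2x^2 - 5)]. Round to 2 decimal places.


For limits at infinity with equal-degree polynomials,
we compare leading coefficients.
Numerator leading term: 2x^2
Denominator leading term: 2x^2
Divide both by x^2:
lim = (2 + 1/x) / (2 - 5/x^2)
As x -> infinity, the 1/x and 1/x^2 terms vanish:
= 2/2 = 1 = 1.00

1.00


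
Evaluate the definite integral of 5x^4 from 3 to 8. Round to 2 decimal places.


Find the antiderivative of 5x^4:
F(x) = 5/5 * x^5
Apply the Fundamental Theorem of Calculus:
F(8) - F(3)
= 5/5 * 8^5 - 5/5 * 3^5
= 5/5 * (32768 - 243)
= 5/5 * 32525
= 32525 = 32525.00

32525.00


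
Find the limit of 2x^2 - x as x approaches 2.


Since polynomials are continuous, we use direct substitution.
lim(x->2) of 2x^2 - x
= 2 * 2^2 - 1 * 2 + 0
= 8 - 2 + 0
= 6

6


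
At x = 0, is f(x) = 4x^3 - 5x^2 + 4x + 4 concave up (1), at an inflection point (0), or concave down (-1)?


Concavity is determined by the sign of f''(x).
f(x) = 4x^3 - 5x^2 + 4x + 4
f'(x) = 12x^2 - 10x + 4
f''(x) = 24x - 10
f''(0) = 24 * 0 - 10
= 0 - 10
= -10
Since f''(0) < 0, the function is concave down (-1)

-1


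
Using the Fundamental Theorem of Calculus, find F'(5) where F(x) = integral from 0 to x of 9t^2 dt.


By the Fundamental Theorem of Calculus (Part 1):
If F(x) = integral from 0 to x of f(t) dt, then F'(x) = f(x)
Here f(t) = 9t^2
So F'(x) = 9x^2
Evaluate at x = 5:
F'(5) = 9 * 5^2
= 9 * 25
= 225

225


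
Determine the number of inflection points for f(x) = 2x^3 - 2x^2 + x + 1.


Inflection points occur where f''(x) = 0 and concavity changes.
f(x) = 2x^3 - 2x^2 + x + 1
f'(x) = 6x^2 - 4x + 1
f''(x) = 12x - 4
Set f''(x) = 0:
12x - 4 = 0
x = 4 / 12 = 1/3
Since f''(x) is linear (degree 1), it changes sign at this point.
Therefore there is exactly 1 inflection point.

1


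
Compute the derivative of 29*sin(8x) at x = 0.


Apply the chain rule to differentiate 29*sin(8x):
d/dx [29*sin(8x)]
= 29 * cos(8x) * d/dx(8x)
= 29 * 8 * cos(8x)
= 232 * cos(8x)
Evaluate at x = 0:
= 232 * cos(0)
= 232 * 1
= 232

232


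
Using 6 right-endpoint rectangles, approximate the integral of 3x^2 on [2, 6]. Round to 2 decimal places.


Right Riemann sum uses right endpoints of each subinterval.
Interval: [2, 6], n = 6
dx = (6 - 2) / 6 = 2/3
Right endpoints: [8/3, 10/3, 4, 14/3, 16/3, 6]
f values: [64/3, 100/3, 48, 196/3, 256/3, 108]
Sum = dx * (sum of f values)
= 2/3 * 1084/3
= 2168/9 ≈ 240.89

240.89


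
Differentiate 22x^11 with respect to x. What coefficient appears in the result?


We apply the power rule: d/dx [ax^n] = a*n * x^(n-1)
d/dx [22x^11]
= 22 * 11 * x^(11-1)
= 242x^10
The coefficient is 242

242


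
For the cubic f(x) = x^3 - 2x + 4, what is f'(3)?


Differentiate f(x) = x^3 - 2x + 4 term by term:
f'(x) = 3x^2 - 2
Substitute x = 3:
f'(3) = 3 * 3^2 + 0 * 3 - 2
= 27 + 0 - 2
= 25

25


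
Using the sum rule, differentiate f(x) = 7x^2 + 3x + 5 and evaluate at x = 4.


Differentiate term by term using power and sum rules:
f(x) = 7x^2 + 3x + 5
f'(x) = 14x + 3
Substitute x = 4:
f'(4) = 14 * 4 + 3
= 56 + 3
= 59

59


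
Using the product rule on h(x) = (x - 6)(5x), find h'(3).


Let u(x) = x - 6 and v(x) = 5x
u'(x) = 1
v'(x) = 5
Product rule: h'(x) = u'(x)*v(x) + u(x)*v'(x)
= 1 * (5x) + (x - 6) * 5
At x = 3:
u(3) = 1 * 3 - 6 = -3
v(3) = 5 * 3 + 0 = 15
h'(3) = 1 * 15 + (-3) * 5
= 15 - 15
= 0

0


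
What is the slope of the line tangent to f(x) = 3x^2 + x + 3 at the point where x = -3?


The slope of the tangent line equals f'(x) at the point.
f(x) = 3x^2 + x + 3
f'(x) = 6x + 1
At x = -3:
f'(-3) = 6 * (-3) + 1
= -18 + 1
= -17

-17


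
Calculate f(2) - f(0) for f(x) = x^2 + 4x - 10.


Net change = f(b) - f(a)
f(x) = x^2 + 4x - 10
Compute f(2):
f(2) = 1 * 2^2 + 4 * 2 - 10
= 4 + 8 - 10
= 2
Compute f(0):
f(0) = 1 * 0^2 + 4 * 0 - 10
= 0 + 0 - 10
= -10
Net change = 2 - (-10) = 12

12


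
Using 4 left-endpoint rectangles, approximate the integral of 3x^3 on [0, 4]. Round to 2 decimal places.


Left Riemann sum uses left endpoints of each subinterval.
Interval: [0, 4], n = 4
dx = (4 - 0) / 4 = 1
Left endpoints: [0, 1, 2, 3]
f values: [0, 3, 24, 81]
Sum = dx * (sum of f values)
= 1 * 108
= 108 = 108.00

108.00


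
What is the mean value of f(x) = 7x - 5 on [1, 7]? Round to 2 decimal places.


Average value = 1/(b-a) * integral from a to b of f(x) dx
First compute the integral of 7x - 5:
F(x) = (7/2)x^2 - 5x
F(7) = 7/2 * 49 - 5 * 7 = 273/2
F(1) = 7/2 * 1 - 5 * 1 = -3/2
Integral = 273/2 - (-3/2) = 138
Average = 138 / (7 - 1) = 138 / 6
= 23 = 23.00

23.00


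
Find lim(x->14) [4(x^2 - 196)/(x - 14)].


Direct substitution gives 0/0, so we factor the numerator.
Factor: 4(x^2 - 196) = 4 * (x - 14)(x + 14)
Cancel the common factor (x - 14):
4(x^2 - 196)/(x - 14) = 4 * (x + 14)
Now substitute x = 14:
= 4 * (14 + 14) = 112

112


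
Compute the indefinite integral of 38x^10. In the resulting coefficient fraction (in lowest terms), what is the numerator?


Apply the power rule for integration:
integral of ax^n dx = a/(n+1) * x^(n+1) + C
integral of 38x^10 dx
= 38/11 * x^11 + C
The coefficient in lowest terms is 38/11, and its numerator is 38

38


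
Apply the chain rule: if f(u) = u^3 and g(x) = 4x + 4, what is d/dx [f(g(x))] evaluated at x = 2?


Using the chain rule: (f(g(x)))' = f'(g(x)) * g'(x)
First, find g(2):
g(2) = 4 * 2 + 4 = 12
Next, f'(u) = 3u^2
And g'(x) = 4
So f'(g(2)) * g'(2)
= 3 * 12^2 * 4
= 3 * 144 * 4
= 1728

1728


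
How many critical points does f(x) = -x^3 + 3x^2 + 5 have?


Find where f'(x) = 0:
f(x) = -x^3 + 3x^2 + 5
f'(x) = -3x^2 + 6x
This is a quadratic in x. Use the discriminant to count real roots.
Discriminant = (6)^2 - 4 * (-3) * 0
= 36 - 0
= 36
Since discriminant > 0, f'(x) = 0 has 2 real solutions.
Number of critical points: 2

2


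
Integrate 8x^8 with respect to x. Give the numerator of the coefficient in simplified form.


Apply the power rule for integration:
integral of ax^n dx = a/(n+1) * x^(n+1) + C
integral of 8x^8 dx
= 8/9 * x^9 + C
The coefficient in lowest terms is 8/9, and its numerator is 8

8


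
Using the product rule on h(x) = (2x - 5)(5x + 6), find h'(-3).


Let u(x) = 2x - 5 and v(x) = 5x + 6
u'(x) = 2
v'(x) = 5
Product rule: h'(x) = u'(x)*v(x) + u(x)*v'(x)
= 2 * (5x + 6) + (2x - 5) * 5
At x = -3:
u(-3) = 2 * (-3) - 5 = -11
v(-3) = 5 * (-3) + 6 = -9
h'(-3) = 2 * (-9) + (-11) * 5
= -18 - 55
= -73

-73


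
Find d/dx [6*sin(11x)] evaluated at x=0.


Apply the chain rule to differentiate 6*sin(11x):
d/dx [6*sin(11x)]
= 6 * cos(11x) * d/dx(11x)
= 6 * 11 * cos(11x)
= 66 * cos(11x)
Evaluate at x = 0:
= 66 * cos(0)
= 66 * 1
= 66

66


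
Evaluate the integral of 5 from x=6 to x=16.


The integral of a constant k over [a, b] equals k * (b - a).
integral from 6 to 16 of 5 dx
= 5 * (16 - 6)
= 5 * 10
= 50

50


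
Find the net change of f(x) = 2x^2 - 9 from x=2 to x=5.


Net change = f(b) - f(a)
f(x) = 2x^2 - 9
Compute f(5):
f(5) = 2 * 5^2 + 0 * 5 - 9
= 50 + 0 - 9
= 41
Compute f(2):
f(2) = 2 * 2^2 + 0 * 2 - 9
= 8 + 0 - 9
= -1
Net change = 41 - (-1) = 42

42


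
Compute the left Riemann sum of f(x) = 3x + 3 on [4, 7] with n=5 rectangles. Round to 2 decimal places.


Left Riemann sum uses left endpoints of each subinterval.
Interval: [4, 7], n = 5
dx = (7 - 4) / 5 = 3/5
Left endpoints: [4, 23/5, 26/5, 29/5, 32/5]
f values: [15, 84/5, 93/5, 102/5, 111/5]
Sum = dx * (sum of f values)
= 3/5 * 93
= 279/5 = 55.80

55.80


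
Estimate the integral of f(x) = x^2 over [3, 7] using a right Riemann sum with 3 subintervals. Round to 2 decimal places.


Right Riemann sum uses right endpoints of each subinterval.
Interval: [3, 7], n = 3
dx = (7 - 3) / 3 = 4/3
Right endpoints: [13/3, 17/3, 7]
f values: [169/9, 289/9, 49]
Sum = dx * (sum of f values)
= 4/3 * 899/9
= 3596/27 ≈ 133.19

133.19


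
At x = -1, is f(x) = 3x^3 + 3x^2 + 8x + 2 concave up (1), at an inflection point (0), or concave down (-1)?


Concavity is determined by the sign of f''(x).
f(x) = 3x^3 + 3x^2 + 8x + 2
f'(x) = 9x^2 + 6x + 8
f''(x) = 18x + 6
f''(-1) = 18 * (-1) + 6
= -18 + 6
= -12
Since f''(-1) < 0, the function is concave down (-1)

-1


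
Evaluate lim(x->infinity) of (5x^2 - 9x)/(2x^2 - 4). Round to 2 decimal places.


For limits at infinity with equal-degree polynomials,
we compare leading coefficients.
Numerator leading term: 5x^2
Denominator leading term: 2x^2
Divide both by x^2:
lim = (5 - 9/x) / (2 - 4/x^2)
As x -> infinity, the 1/x and 1/x^2 terms vanish:
= 5/2 = 2.50

2.50


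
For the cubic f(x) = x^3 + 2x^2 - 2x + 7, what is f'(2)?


Differentiate f(x) = x^3 + 2x^2 - 2x + 7 term by term:
f'(x) = 3x^2 + 4x - 2
Substitute x = 2:
f'(2) = 3 * 2^2 + 4 * 2 - 2
= 12 + 8 - 2
= 18

18


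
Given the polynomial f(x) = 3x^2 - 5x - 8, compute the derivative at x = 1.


Differentiate term by term using power and sum rules:
f(x) = 3x^2 - 5x - 8
f'(x) = 6x - 5
Substitute x = 1:
f'(1) = 6 * 1 - 5
= 6 - 5
= 1

1


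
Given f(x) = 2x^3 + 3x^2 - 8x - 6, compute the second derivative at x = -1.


First derivative:
f'(x) = 6x^2 + 6x - 8
Second derivative:
f''(x) = 12x + 6
Substitute x = -1:
f''(-1) = 12 * (-1) + 6
= -12 + 6
= -6

-6


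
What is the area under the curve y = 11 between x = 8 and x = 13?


The area under a constant function y = 11 is a rectangle.
Width = 13 - 8 = 5
Height = 11
Area = width * height
= 5 * 11
= 55

55


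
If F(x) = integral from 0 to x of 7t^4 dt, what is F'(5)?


By the Fundamental Theorem of Calculus (Part 1):
If F(x) = integral from 0 to x of f(t) dt, then F'(x) = f(x)
Here f(t) = 7t^4
So F'(x) = 7x^4
Evaluate at x = 5:
F'(5) = 7 * 5^4
= 7 * 625
= 4375

4375


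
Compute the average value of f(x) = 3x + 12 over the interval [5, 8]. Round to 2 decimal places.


Average value = 1/(b-a) * integral from a to b of f(x) dx
First compute the integral of 3x + 12:
F(x) = (3/2)x^2 + 12x
F(8) = 3/2 * 64 + 12 * 8 = 192
F(5) = 3/2 * 25 + 12 * 5 = 195/2
Integral = 192 - 195/2 = 189/2
Average = (189/2) / (8 - 5) = (189/2) / 3
= 63/2 = 31.50

31.50


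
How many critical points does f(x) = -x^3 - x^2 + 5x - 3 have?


Find where f'(x) = 0:
f(x) = -x^3 - x^2 + 5x - 3
f'(x) = -3x^2 - 2x + 5
This is a quadratic in x. Use the discriminant to count real roots.
Discriminant = (-2)^2 - 4 * (-3) * 5
= 4 - (-60)
= 64
Since discriminant > 0, f'(x) = 0 has 2 real solutions.
Number of critical points: 2

2


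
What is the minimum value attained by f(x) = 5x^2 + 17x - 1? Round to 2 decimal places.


For a quadratic f(x) = ax^2 + bx + c with a > 0, the minimum is at the vertex.
Vertex x-coordinate: x = -b/(2a)
x = -(17) / (2 * 5)
x = -17/10
Substitute back to find the minimum value:
f(-17/10) = 5 * (-17/10)^2 + 17 * (-17/10) - 1
= 289/20 - 289/10 - 1
= -309/20 = -15.45

-15.45


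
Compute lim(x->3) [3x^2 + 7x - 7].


Since polynomials are continuous, we use direct substitution.
lim(x->3) of 3x^2 + 7x - 7
= 3 * 3^2 + 7 * 3 - 7
= 27 + 21 - 7
= 41

41


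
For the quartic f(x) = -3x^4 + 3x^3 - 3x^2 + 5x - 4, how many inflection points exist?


Inflection points occur where f''(x) = 0 and concavity changes.
f(x) = -3x^4 + 3x^3 - 3x^2 + 5x - 4
f'(x) = -12x^3 + 9x^2 - 6x + 5
f''(x) = -36x^2 + 18x - 6
This is a quadratic in x. Use the discriminant to count real roots.
Discriminant = (18)^2 - 4 * (-36) * (-6)
= 324 - 864
= -540
Since discriminant < 0, f''(x) = 0 has no real solutions.
Number of inflection points: 0

0


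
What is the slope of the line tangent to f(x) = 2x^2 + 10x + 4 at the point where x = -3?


The slope of the tangent line equals f'(x) at the point.
f(x) = 2x^2 + 10x + 4
f'(x) = 4x + 10
At x = -3:
f'(-3) = 4 * (-3) + 10
= -12 + 10
= -2

-2


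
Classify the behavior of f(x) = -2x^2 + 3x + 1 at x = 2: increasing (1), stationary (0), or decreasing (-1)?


Compute f'(x) to determine behavior:
f'(x) = -4x + 3
f'(2) = -4 * 2 + 3
= -8 + 3
= -5
Since f'(2) < 0, the function is decreasing (-1)

-1


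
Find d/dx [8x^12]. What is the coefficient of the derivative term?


We apply the power rule: d/dx [ax^n] = a*n * x^(n-1)
d/dx [8x^12]
= 8 * 12 * x^(12-1)
= 96x^11
The coefficient is 96

96


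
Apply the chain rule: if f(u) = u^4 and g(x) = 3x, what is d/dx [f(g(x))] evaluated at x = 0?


Using the chain rule: (f(g(x)))' = f'(g(x)) * g'(x)
First, find g(0):
g(0) = 3 * 0 + 0 = 0
Next, f'(u) = 4u^3
And g'(x) = 3
So f'(g(0)) * g'(0)
= 4 * 0^3 * 3
= 4 * 0 * 3
= 0

0


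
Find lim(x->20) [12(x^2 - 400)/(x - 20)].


Direct substitution gives 0/0, so we factor the numerator.
Factor: 12(x^2 - 400) = 12 * (x - 20)(x + 20)
Cancel the common factor (x - 20):
12(x^2 - 400)/(x - 20) = 12 * (x + 20)
Now substitute x = 20:
= 12 * (20 + 20) = 480

480


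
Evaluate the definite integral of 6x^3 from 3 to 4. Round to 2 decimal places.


Find the antiderivative of 6x^3:
F(x) = 6/4 * x^4
Apply the Fundamental Theorem of Calculus:
F(4) - F(3)
= 6/4 * 4^4 - 6/4 * 3^4
= 6/4 * (256 - 81)
= 6/4 * 175
= 525/2 = 262.50

262.50


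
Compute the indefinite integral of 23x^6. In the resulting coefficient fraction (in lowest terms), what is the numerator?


Apply the power rule for integration:
integral of ax^n dx = a/(n+1) * x^(n+1) + C
integral of 23x^6 dx
= 23/7 * x^7 + C
The coefficient in lowest terms is 23/7, and its numerator is 23

23


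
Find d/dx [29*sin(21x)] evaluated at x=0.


Apply the chain rule to differentiate 29*sin(21x):
d/dx [29*sin(21x)]
= 29 * cos(21x) * d/dx(21x)
= 29 * 21 * cos(21x)
= 609 * cos(21x)
Evaluate at x = 0:
= 609 * cos(0)
= 609 * 1
= 609

609


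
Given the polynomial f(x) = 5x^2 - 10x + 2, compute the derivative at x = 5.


Differentiate term by term using power and sum rules:
f(x) = 5x^2 - 10x + 2
f'(x) = 10x - 10
Substitute x = 5:
f'(5) = 10 * 5 - 10
= 50 - 10
= 40

40


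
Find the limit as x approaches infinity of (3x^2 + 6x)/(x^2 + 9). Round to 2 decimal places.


For limits at infinity with equal-degree polynomials,
we compare leading coefficients.
Numerator leading term: 3x^2
Denominator leading term: x^2
Divide both by x^2:
lim = (3 + 6/x) / (1 + 9/x^2)
As x -> infinity, the 1/x and 1/x^2 terms vanish:
= 3/1 = 3 = 3.00

3.00


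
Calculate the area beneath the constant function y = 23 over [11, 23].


The area under a constant function y = 23 is a rectangle.
Width = 23 - 11 = 12
Height = 23
Area = width * height
= 12 * 23
= 276

276


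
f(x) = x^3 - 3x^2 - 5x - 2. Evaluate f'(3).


Differentiate f(x) = x^3 - 3x^2 - 5x - 2 term by term:
f'(x) = 3x^2 - 6x - 5
Substitute x = 3:
f'(3) = 3 * 3^2 - 6 * 3 - 5
= 27 - 18 - 5
= 4

4


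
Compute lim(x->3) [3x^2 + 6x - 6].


Since polynomials are continuous, we use direct substitution.
lim(x->3) of 3x^2 + 6x - 6
= 3 * 3^2 + 6 * 3 - 6
= 27 + 18 - 6
= 39

39


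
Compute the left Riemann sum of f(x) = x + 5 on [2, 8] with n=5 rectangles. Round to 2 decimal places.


Left Riemann sum uses left endpoints of each subinterval.
Interval: [2, 8], n = 5
dx = (8 - 2) / 5 = 6/5
Left endpoints: [2, 16/5, 22/5, 28/5, 34/5]
f values: [7, 41/5, 47/5, 53/5, 59/5]
Sum = dx * (sum of f values)
= 6/5 * 47
= 282/5 = 56.40

56.40


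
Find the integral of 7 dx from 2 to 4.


The integral of a constant k over [a, b] equals k * (b - a).
integral from 2 to 4 of 7 dx
= 7 * (4 - 2)
= 7 * 2
= 14

14


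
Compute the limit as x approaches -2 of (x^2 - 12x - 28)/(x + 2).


Direct substitution gives 0/0, so we factor the numerator.
Factor: (x^2 - 12x - 28) = (x + 2)(x - 14)
Cancel the common factor (x + 2):
(x^2 - 12x - 28)/(x + 2) = (x - 14)
Now substitute x = -2:
= (-2) - (14) = -16

-16


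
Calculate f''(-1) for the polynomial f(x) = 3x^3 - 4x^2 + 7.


First derivative:
f'(x) = 9x^2 - 8x
Second derivative:
f''(x) = 18x - 8
Substitute x = -1:
f''(-1) = 18 * (-1) - 8
= -18 - 8
= -26

-26


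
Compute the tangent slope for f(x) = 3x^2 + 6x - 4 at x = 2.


The slope of the tangent line equals f'(x) at the point.
f(x) = 3x^2 + 6x - 4
f'(x) = 6x + 6
At x = 2:
f'(2) = 6 * 2 + 6
= 12 + 6
= 18

18


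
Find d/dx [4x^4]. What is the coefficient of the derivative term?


We apply the power rule: d/dx [ax^n] = a*n * x^(n-1)
d/dx [4x^4]
= 4 * 4 * x^(4-1)
= 16x^3
The coefficient is 16

16


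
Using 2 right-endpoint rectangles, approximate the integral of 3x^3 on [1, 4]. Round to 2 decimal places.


Right Riemann sum uses right endpoints of each subinterval.
Interval: [1, 4], n = 2
dx = (4 - 1) / 2 = 3/2
Right endpoints: [5/2, 4]
f values: [375/8, 192]
Sum = dx * (sum of f values)
= 3/2 * 1911/8
= 5733/16 ≈ 358.31

358.31


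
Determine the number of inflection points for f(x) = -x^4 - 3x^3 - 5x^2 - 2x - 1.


Inflection points occur where f''(x) = 0 and concavity changes.
f(x) = -x^4 - 3x^3 - 5x^2 - 2x - 1
f'(x) = -4x^3 - 9x^2 - 10x - 2
f''(x) = -12x^2 - 18x - 10
This is a quadratic in x. Use the discriminant to count real roots.
Discriminant = (-18)^2 - 4 * (-12) * (-10)
= 324 - 480
= -156
Since discriminant < 0, f''(x) = 0 has no real solutions.
Number of inflection points: 0

0


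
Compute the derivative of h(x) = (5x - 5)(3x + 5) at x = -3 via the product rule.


Let u(x) = 5x - 5 and v(x) = 3x + 5
u'(x) = 5
v'(x) = 3
Product rule: h'(x) = u'(x)*v(x) + u(x)*v'(x)
= 5 * (3x + 5) + (5x - 5) * 3
At x = -3:
u(-3) = 5 * (-3) - 5 = -20
v(-3) = 3 * (-3) + 5 = -4
h'(-3) = 5 * (-4) + (-20) * 3
= -20 - 60
= -80

-80


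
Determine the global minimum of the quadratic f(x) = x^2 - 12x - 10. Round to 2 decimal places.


For a quadratic f(x) = ax^2 + bx + c with a > 0, the minimum is at the vertex.
Vertex x-coordinate: x = -b/(2a)
x = -(-12) / (2 * 1)
x = 12/2 = 6
Substitute back to find the minimum value:
f(6) = 1 * 6^2 - 12 * 6 - 10
= 36 - 72 - 10
= -46 = -46.00

-46.00


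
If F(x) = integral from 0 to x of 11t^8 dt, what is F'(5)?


By the Fundamental Theorem of Calculus (Part 1):
If F(x) = integral from 0 to x of f(t) dt, then F'(x) = f(x)
Here f(t) = 11t^8
So F'(x) = 11x^8
Evaluate at x = 5:
F'(5) = 11 * 5^8
= 11 * 390625
= 4296875

4296875


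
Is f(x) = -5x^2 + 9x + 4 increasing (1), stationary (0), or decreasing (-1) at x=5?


Compute f'(x) to determine behavior:
f'(x) = -10x + 9
f'(5) = -10 * 5 + 9
= -50 + 9
= -41
Since f'(5) < 0, the function is decreasing (-1)

-1


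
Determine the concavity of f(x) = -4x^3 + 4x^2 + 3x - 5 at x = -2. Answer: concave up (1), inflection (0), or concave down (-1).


Concavity is determined by the sign of f''(x).
f(x) = -4x^3 + 4x^2 + 3x - 5
f'(x) = -12x^2 + 8x + 3
f''(x) = -24x + 8
f''(-2) = -24 * (-2) + 8
= 48 + 8
= 56
Since f''(-2) > 0, the function is concave up (1)

1


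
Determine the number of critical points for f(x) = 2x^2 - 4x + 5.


Find where f'(x) = 0:
f'(x) = 4x - 4
Set f'(x) = 0:
4x - 4 = 0
x = 4 / 4 = 1
This is a linear equation in x, so there is exactly one solution.
Number of critical points: 1

1


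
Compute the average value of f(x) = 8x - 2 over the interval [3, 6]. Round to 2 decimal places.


Average value = 1/(b-a) * integral from a to b of f(x) dx
First compute the integral of 8x - 2:
F(x) = 4x^2 - 2x
F(6) = 4 * 36 - 2 * 6 = 132
F(3) = 4 * 9 - 2 * 3 = 30
Integral = 132 - 30 = 102
Average = 102 / (6 - 3) = 102 / 3
= 34 = 34.00

34.00


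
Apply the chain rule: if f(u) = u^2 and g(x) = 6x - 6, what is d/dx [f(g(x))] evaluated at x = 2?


Using the chain rule: (f(g(x)))' = f'(g(x)) * g'(x)
First, find g(2):
g(2) = 6 * 2 - 6 = 6
Next, f'(u) = 2u
And g'(x) = 6
So f'(g(2)) * g'(2)
= 2 * 6 * 6
= 72

72


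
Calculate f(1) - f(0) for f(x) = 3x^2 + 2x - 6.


Net change = f(b) - f(a)
f(x) = 3x^2 + 2x - 6
Compute f(1):
f(1) = 3 * 1^2 + 2 * 1 - 6
= 3 + 2 - 6
= -1
Compute f(0):
f(0) = 3 * 0^2 + 2 * 0 - 6
= 0 + 0 - 6
= -6
Net change = -1 - (-6) = 5

5


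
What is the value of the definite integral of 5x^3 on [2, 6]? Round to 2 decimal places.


Find the antiderivative of 5x^3:
F(x) = 5/4 * x^4
Apply the Fundamental Theorem of Calculus:
F(6) - F(2)
= 5/4 * 6^4 - 5/4 * 2^4
= 5/4 * (1296 - 16)
= 5/4 * 1280
= 1600 = 1600.00

1600.00


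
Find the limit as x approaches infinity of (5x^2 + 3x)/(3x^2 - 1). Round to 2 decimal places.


For limits at infinity with equal-degree polynomials,
we compare leading coefficients.
Numerator leading term: 5x^2
Denominator leading term: 3x^2
Divide both by x^2:
lim = (5 + 3/x) / (3 - 1/x^2)
As x -> infinity, the 1/x and 1/x^2 terms vanish:
= 5/3 ≈ 1.67

1.67
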